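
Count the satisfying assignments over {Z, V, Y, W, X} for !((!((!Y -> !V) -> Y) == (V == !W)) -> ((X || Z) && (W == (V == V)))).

7

Initial set: {!((!((!Y -> !V) -> Y) == (V == !W)) -> ((X || Z) && (W == (V == V))))}.
!((!((!Y -> !V) -> Y) == (V == !W)) -> ((X || Z) && (W == (V == V)))): α-rule — add (!((!Y -> !V) -> Y) == (V == !W)), !((X || Z) && (W == (V == V))).
(!((!Y -> !V) -> Y) == (V == !W)): β-rule — branch into !((!Y -> !V) -> Y), (V == !W)  //  !!((!Y -> !V) -> Y), !(V == !W).
  branch 1 (add !((!Y -> !V) -> Y), (V == !W)):
    !((!Y -> !V) -> Y): α-rule — add (!Y -> !V), !Y.
    !((X || Z) && (W == (V == V))): β-rule — branch into !(X || Z)  //  !(W == (V == V)).
      branch 1.1 (add !(X || Z)):
        !(X || Z): α-rule — add !X, !Z.
        (V == !W): β-rule — branch into V, !W  //  !V, !!W.
          branch 1.1.1 (add V, !W):
            (!Y -> !V): β-rule — branch into !!Y  //  !V.
              branch 1.1.1.1 (add !!Y):
                × closes — contains both Y and !Y.
              branch 1.1.1.2 (add !V):
                × closes — contains both V and !V.
          branch 1.1.2 (add !V, !!W):
            (!Y -> !V): β-rule — branch into !!Y  //  !V.
              branch 1.1.2.1 (add !!Y):
                × closes — contains both Y and !Y.
              branch 1.1.2.2 (add !V):
                ○ open, literals {V=F, W=T, X=F, Y=F, Z=F}.
      branch 1.2 (add !(W == (V == V))):
        (V == !W): β-rule — branch into V, !W  //  !V, !!W.
          branch 1.2.1 (add V, !W):
            (!Y -> !V): β-rule — branch into !!Y  //  !V.
              branch 1.2.1.1 (add !!Y):
                × closes — contains both Y and !Y.
              branch 1.2.1.2 (add !V):
                × closes — contains both V and !V.
          branch 1.2.2 (add !V, !!W):
            (!Y -> !V): β-rule — branch into !!Y  //  !V.
              branch 1.2.2.1 (add !!Y):
                × closes — contains both Y and !Y.
              branch 1.2.2.2 (add !V):
                !(W == (V == V)): β-rule — branch into W, !(V == V)  //  !W, (V == V).
                  branch 1.2.2.2.1 (add W, !(V == V)):
                    !(V == V): β-rule — branch into V, !V  //  !V, V.
                      branch 1.2.2.2.1.1 (add V, !V):
                        × closes — contains both V and !V.
                      branch 1.2.2.2.1.2 (add !V, V):
                        × closes — contains both V and !V.
                  branch 1.2.2.2.2 (add !W, (V == V)):
                    × closes — contains both W and !W.
  branch 2 (add !!((!Y -> !V) -> Y), !(V == !W)):
    !((X || Z) && (W == (V == V))): β-rule — branch into !(X || Z)  //  !(W == (V == V)).
      branch 2.1 (add !(X || Z)):
        !(X || Z): α-rule — add !X, !Z.
        !!((!Y -> !V) -> Y): β-rule — branch into !(!Y -> !V)  //  Y.
          branch 2.1.1 (add !(!Y -> !V)):
            !(!Y -> !V): α-rule — add !Y, !!V.
            !(V == !W): β-rule — branch into V, !!W  //  !V, !W.
              branch 2.1.1.1 (add V, !!W):
                ○ open, literals {V=T, W=T, X=F, Y=F, Z=F}.
              branch 2.1.1.2 (add !V, !W):
                × closes — contains both V and !V.
          branch 2.1.2 (add Y):
            !(V == !W): β-rule — branch into V, !!W  //  !V, !W.
              branch 2.1.2.1 (add V, !!W):
                ○ open, literals {V=T, W=T, X=F, Y=T, Z=F}.
              branch 2.1.2.2 (add !V, !W):
                ○ open, literals {V=F, W=F, X=F, Y=T, Z=F}.
      branch 2.2 (add !(W == (V == V))):
        !!((!Y -> !V) -> Y): β-rule — branch into !(!Y -> !V)  //  Y.
          branch 2.2.1 (add !(!Y -> !V)):
            !(!Y -> !V): α-rule — add !Y, !!V.
            !(V == !W): β-rule — branch into V, !!W  //  !V, !W.
              branch 2.2.1.1 (add V, !!W):
                !(W == (V == V)): β-rule — branch into W, !(V == V)  //  !W, (V == V).
                  branch 2.2.1.1.1 (add W, !(V == V)):
                    !(V == V): β-rule — branch into V, !V  //  !V, V.
                      branch 2.2.1.1.1.1 (add V, !V):
                        × closes — contains both V and !V.
                      branch 2.2.1.1.1.2 (add !V, V):
                        × closes — contains both V and !V.
                  branch 2.2.1.1.2 (add !W, (V == V)):
                    × closes — contains both W and !W.
              branch 2.2.1.2 (add !V, !W):
                × closes — contains both V and !V.
          branch 2.2.2 (add Y):
            !(V == !W): β-rule — branch into V, !!W  //  !V, !W.
              branch 2.2.2.1 (add V, !!W):
                !(W == (V == V)): β-rule — branch into W, !(V == V)  //  !W, (V == V).
                  branch 2.2.2.1.1 (add W, !(V == V)):
                    !(V == V): β-rule — branch into V, !V  //  !V, V.
                      branch 2.2.2.1.1.1 (add V, !V):
                        × closes — contains both V and !V.
                      branch 2.2.2.1.1.2 (add !V, V):
                        × closes — contains both V and !V.
                  branch 2.2.2.1.2 (add !W, (V == V)):
                    × closes — contains both W and !W.
              branch 2.2.2.2 (add !V, !W):
                !(W == (V == V)): β-rule — branch into W, !(V == V)  //  !W, (V == V).
                  branch 2.2.2.2.1 (add W, !(V == V)):
                    × closes — contains both W and !W.
                  branch 2.2.2.2.2 (add !W, (V == V)):
                    (V == V): β-rule — branch into V, V  //  !V, !V.
                      branch 2.2.2.2.2.1 (add V, V):
                        × closes — contains both V and !V.
                      branch 2.2.2.2.2.2 (add !V, !V):
                        ○ open, literals {V=F, W=F, Y=T}.
19 branches closed, 5 open.
Each open branch fixes some atoms; the unmentioned ones are free. Counting distinct full assignments: branch {V=F, W=T, X=F, Y=F, Z=F} (none free) contributes 1 new; branch {V=T, W=T, X=F, Y=F, Z=F} (none free) contributes 1 new; branch {V=T, W=T, X=F, Y=T, Z=F} (none free) contributes 1 new; branch {V=F, W=F, X=F, Y=T, Z=F} (none free) contributes 1 new; branch {V=F, W=F, Y=T} (Z, X) contributes 3 new. Total: 7.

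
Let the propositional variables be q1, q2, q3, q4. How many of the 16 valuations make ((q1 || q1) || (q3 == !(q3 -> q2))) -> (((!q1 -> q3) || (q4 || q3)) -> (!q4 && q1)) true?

Initial set: {(((q1 || q1) || (q3 == !(q3 -> q2))) -> (((!q1 -> q3) || (q4 || q3)) -> (!q4 && q1)))}.
(((q1 || q1) || (q3 == !(q3 -> q2))) -> (((!q1 -> q3) || (q4 || q3)) -> (!q4 && q1))): β-rule — branch into !((q1 || q1) || (q3 == !(q3 -> q2)))  //  (((!q1 -> q3) || (q4 || q3)) -> (!q4 && q1)).
  branch 1 (add !((q1 || q1) || (q3 == !(q3 -> q2)))):
    !((q1 || q1) || (q3 == !(q3 -> q2))): α-rule — add !(q1 || q1), !(q3 == !(q3 -> q2)).
    !(q1 || q1): α-rule — add !q1, !q1.
    !(q3 == !(q3 -> q2)): β-rule — branch into q3, !!(q3 -> q2)  //  !q3, !(q3 -> q2).
      branch 1.1 (add q3, !!(q3 -> q2)):
        !!(q3 -> q2): β-rule — branch into !q3  //  q2.
          branch 1.1.1 (add !q3):
            × closes — contains both q3 and !q3.
          branch 1.1.2 (add q2):
            ○ open, literals {q1=false, q2=true, q3=true}.
      branch 1.2 (add !q3, !(q3 -> q2)):
        !(q3 -> q2): α-rule — add q3, !q2.
        × closes — contains both q3 and !q3.
  branch 2 (add (((!q1 -> q3) || (q4 || q3)) -> (!q4 && q1))):
    (((!q1 -> q3) || (q4 || q3)) -> (!q4 && q1)): β-rule — branch into !((!q1 -> q3) || (q4 || q3))  //  (!q4 && q1).
      branch 2.1 (add !((!q1 -> q3) || (q4 || q3))):
        !((!q1 -> q3) || (q4 || q3)): α-rule — add !(!q1 -> q3), !(q4 || q3).
        !(!q1 -> q3): α-rule — add !q1, !q3.
        !(q4 || q3): α-rule — add !q4, !q3.
        ○ open, literals {q1=false, q3=false, q4=false}.
      branch 2.2 (add (!q4 && q1)):
        (!q4 && q1): α-rule — add !q4, q1.
        ○ open, literals {q1=true, q4=false}.
2 branches closed, 3 open.
Each open branch fixes some atoms; the unmentioned ones are free. Counting distinct full assignments: branch {q1=false, q2=true, q3=true} (q4) contributes 2 new; branch {q1=false, q3=false, q4=false} (q2) contributes 2 new; branch {q1=true, q4=false} (q2, q3) contributes 4 new. Total: 8.

8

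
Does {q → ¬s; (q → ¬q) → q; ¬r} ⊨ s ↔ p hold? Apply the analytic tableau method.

No

Initial set: {(q → ¬s); ((q → ¬q) → q); ¬r; ¬(s ↔ p)}.
(q → ¬s): β-rule — branch into ¬q  //  ¬s.
  branch 1 (add ¬q):
    ((q → ¬q) → q): β-rule — branch into ¬(q → ¬q)  //  q.
      branch 1.1 (add ¬(q → ¬q)):
        ¬(q → ¬q): α-rule — add q, ¬¬q.
        × closes — contains both q and ¬q.
      branch 1.2 (add q):
        × closes — contains both q and ¬q.
  branch 2 (add ¬s):
    ((q → ¬q) → q): β-rule — branch into ¬(q → ¬q)  //  q.
      branch 2.1 (add ¬(q → ¬q)):
        ¬(q → ¬q): α-rule — add q, ¬¬q.
        ¬(s ↔ p): β-rule — branch into s, ¬p  //  ¬s, p.
          branch 2.1.1 (add s, ¬p):
            × closes — contains both s and ¬s.
          branch 2.1.2 (add ¬s, p):
            ○ open, literals {p=true, q=true, r=false, s=false}.
      branch 2.2 (add q):
        ¬(s ↔ p): β-rule — branch into s, ¬p  //  ¬s, p.
          branch 2.2.1 (add s, ¬p):
            × closes — contains both s and ¬s.
          branch 2.2.2 (add ¬s, p):
            ○ open, literals {p=true, q=true, r=false, s=false}.
4 branches closed, 2 open.
An open branch gives a countermodel: p=true, q=true, r=false, s=false (unmentioned atoms arbitrary); the premises hold there but the conclusion fails.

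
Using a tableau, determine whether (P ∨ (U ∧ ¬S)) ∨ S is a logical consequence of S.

Initial set: {S; ¬((P ∨ (U ∧ ¬S)) ∨ S)}.
¬((P ∨ (U ∧ ¬S)) ∨ S): α-rule — add ¬(P ∨ (U ∧ ¬S)), ¬S.
× closes — contains both S and ¬S.
All 1 branch closes.
Every branch closed, so the premises entail the conclusion.

Yes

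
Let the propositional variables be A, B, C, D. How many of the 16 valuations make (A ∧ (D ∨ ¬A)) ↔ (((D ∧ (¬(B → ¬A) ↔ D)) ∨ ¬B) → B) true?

Initial set: {((A ∧ (D ∨ ¬A)) ↔ (((D ∧ (¬(B → ¬A) ↔ D)) ∨ ¬B) → B))}.
((A ∧ (D ∨ ¬A)) ↔ (((D ∧ (¬(B → ¬A) ↔ D)) ∨ ¬B) → B)): β-rule — branch into (A ∧ (D ∨ ¬A)), (((D ∧ (¬(B → ¬A) ↔ D)) ∨ ¬B) → B)  //  ¬(A ∧ (D ∨ ¬A)), ¬(((D ∧ (¬(B → ¬A) ↔ D)) ∨ ¬B) → B).
  branch 1 (add (A ∧ (D ∨ ¬A)), (((D ∧ (¬(B → ¬A) ↔ D)) ∨ ¬B) → B)):
    (A ∧ (D ∨ ¬A)): α-rule — add A, (D ∨ ¬A).
    (((D ∧ (¬(B → ¬A) ↔ D)) ∨ ¬B) → B): β-rule — branch into ¬((D ∧ (¬(B → ¬A) ↔ D)) ∨ ¬B)  //  B.
      branch 1.1 (add ¬((D ∧ (¬(B → ¬A) ↔ D)) ∨ ¬B)):
        ¬((D ∧ (¬(B → ¬A) ↔ D)) ∨ ¬B): α-rule — add ¬(D ∧ (¬(B → ¬A) ↔ D)), ¬¬B.
        (D ∨ ¬A): β-rule — branch into D  //  ¬A.
          branch 1.1.1 (add D):
            ¬(D ∧ (¬(B → ¬A) ↔ D)): β-rule — branch into ¬D  //  ¬(¬(B → ¬A) ↔ D).
              branch 1.1.1.1 (add ¬D):
                × closes — contains both D and ¬D.
              branch 1.1.1.2 (add ¬(¬(B → ¬A) ↔ D)):
                ¬(¬(B → ¬A) ↔ D): β-rule — branch into ¬(B → ¬A), ¬D  //  ¬¬(B → ¬A), D.
                  branch 1.1.1.2.1 (add ¬(B → ¬A), ¬D):
                    × closes — contains both D and ¬D.
                  branch 1.1.1.2.2 (add ¬¬(B → ¬A), D):
                    ¬¬(B → ¬A): β-rule — branch into ¬B  //  ¬A.
                      branch 1.1.1.2.2.1 (add ¬B):
                        × closes — contains both B and ¬B.
                      branch 1.1.1.2.2.2 (add ¬A):
                        × closes — contains both A and ¬A.
          branch 1.1.2 (add ¬A):
            × closes — contains both A and ¬A.
      branch 1.2 (add B):
        (D ∨ ¬A): β-rule — branch into D  //  ¬A.
          branch 1.2.1 (add D):
            ○ open, literals {A=T, B=T, D=T}.
          branch 1.2.2 (add ¬A):
            × closes — contains both A and ¬A.
  branch 2 (add ¬(A ∧ (D ∨ ¬A)), ¬(((D ∧ (¬(B → ¬A) ↔ D)) ∨ ¬B) → B)):
    ¬(((D ∧ (¬(B → ¬A) ↔ D)) ∨ ¬B) → B): α-rule — add ((D ∧ (¬(B → ¬A) ↔ D)) ∨ ¬B), ¬B.
    ¬(A ∧ (D ∨ ¬A)): β-rule — branch into ¬A  //  ¬(D ∨ ¬A).
      branch 2.1 (add ¬A):
        ((D ∧ (¬(B → ¬A) ↔ D)) ∨ ¬B): β-rule — branch into (D ∧ (¬(B → ¬A) ↔ D))  //  ¬B.
          branch 2.1.1 (add (D ∧ (¬(B → ¬A) ↔ D))):
            (D ∧ (¬(B → ¬A) ↔ D)): α-rule — add D, (¬(B → ¬A) ↔ D).
            (¬(B → ¬A) ↔ D): β-rule — branch into ¬(B → ¬A), D  //  ¬¬(B → ¬A), ¬D.
              branch 2.1.1.1 (add ¬(B → ¬A), D):
                ¬(B → ¬A): α-rule — add B, ¬¬A.
                × closes — contains both B and ¬B.
              branch 2.1.1.2 (add ¬¬(B → ¬A), ¬D):
                × closes — contains both D and ¬D.
          branch 2.1.2 (add ¬B):
            ○ open, literals {A=F, B=F}.
      branch 2.2 (add ¬(D ∨ ¬A)):
        ¬(D ∨ ¬A): α-rule — add ¬D, ¬¬A.
        ((D ∧ (¬(B → ¬A) ↔ D)) ∨ ¬B): β-rule — branch into (D ∧ (¬(B → ¬A) ↔ D))  //  ¬B.
          branch 2.2.1 (add (D ∧ (¬(B → ¬A) ↔ D))):
            (D ∧ (¬(B → ¬A) ↔ D)): α-rule — add D, (¬(B → ¬A) ↔ D).
            × closes — contains both D and ¬D.
          branch 2.2.2 (add ¬B):
            ○ open, literals {A=T, B=F, D=F}.
9 branches closed, 3 open.
Each open branch fixes some atoms; the unmentioned ones are free. Counting distinct full assignments: branch {A=T, B=T, D=T} (C) contributes 2 new; branch {A=F, B=F} (C, D) contributes 4 new; branch {A=T, B=F, D=F} (C) contributes 2 new. Total: 8.

8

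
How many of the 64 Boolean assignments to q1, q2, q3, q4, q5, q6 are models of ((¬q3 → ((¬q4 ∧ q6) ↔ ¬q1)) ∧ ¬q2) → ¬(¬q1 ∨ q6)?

Initial set: {T (((¬q3 → ((¬q4 ∧ q6) ↔ ¬q1)) ∧ ¬q2) → ¬(¬q1 ∨ q6))}.
T (((¬q3 → ((¬q4 ∧ q6) ↔ ¬q1)) ∧ ¬q2) → ¬(¬q1 ∨ q6)): β-rule — branch into F ((¬q3 → ((¬q4 ∧ q6) ↔ ¬q1)) ∧ ¬q2)  //  T ¬(¬q1 ∨ q6).
  branch 1 (add F ((¬q3 → ((¬q4 ∧ q6) ↔ ¬q1)) ∧ ¬q2)):
    F ((¬q3 → ((¬q4 ∧ q6) ↔ ¬q1)) ∧ ¬q2): β-rule — branch into F (¬q3 → ((¬q4 ∧ q6) ↔ ¬q1))  //  F ¬q2.
      branch 1.1 (add F (¬q3 → ((¬q4 ∧ q6) ↔ ¬q1))):
        F (¬q3 → ((¬q4 ∧ q6) ↔ ¬q1)): α-rule — add T ¬q3, F ((¬q4 ∧ q6) ↔ ¬q1).
        F ((¬q4 ∧ q6) ↔ ¬q1): β-rule — branch into T (¬q4 ∧ q6), F ¬q1  //  F (¬q4 ∧ q6), T ¬q1.
          branch 1.1.1 (add T (¬q4 ∧ q6), F ¬q1):
            T (¬q4 ∧ q6): α-rule — add T ¬q4, T q6.
            ○ open, literals {q1=true, q3=false, q4=false, q6=true}.
          branch 1.1.2 (add F (¬q4 ∧ q6), T ¬q1):
            F (¬q4 ∧ q6): β-rule — branch into F ¬q4  //  F q6.
              branch 1.1.2.1 (add F ¬q4):
                ○ open, literals {q1=false, q3=false, q4=true}.
              branch 1.1.2.2 (add F q6):
                ○ open, literals {q1=false, q3=false, q6=false}.
      branch 1.2 (add F ¬q2):
        ○ open, literals {q2=true}.
  branch 2 (add T ¬(¬q1 ∨ q6)):
    T ¬(¬q1 ∨ q6): α-rule — add F ¬q1, F q6.
    ○ open, literals {q1=true, q6=false}.
0 branches closed, 5 open.
Each open branch fixes some atoms; the unmentioned ones are free. Counting distinct full assignments: branch {q1=true, q3=false, q4=false, q6=true} (q2, q5) contributes 4 new; branch {q1=false, q3=false, q4=true} (q2, q5, q6) contributes 8 new; branch {q1=false, q3=false, q6=false} (q2, q4, q5) contributes 4 new; branch {q2=true} (q1, q3, q4, q5, q6) contributes 24 new; branch {q1=true, q6=false} (q2, q3, q4, q5) contributes 8 new. Total: 48.

48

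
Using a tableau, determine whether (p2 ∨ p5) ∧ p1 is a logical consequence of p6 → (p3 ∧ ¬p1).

Initial set: {(p6 → (p3 ∧ ¬p1)); ¬((p2 ∨ p5) ∧ p1)}.
(p6 → (p3 ∧ ¬p1)): β-rule — branch into ¬p6  //  (p3 ∧ ¬p1).
  branch 1 (add ¬p6):
    ¬((p2 ∨ p5) ∧ p1): β-rule — branch into ¬(p2 ∨ p5)  //  ¬p1.
      branch 1.1 (add ¬(p2 ∨ p5)):
        ¬(p2 ∨ p5): α-rule — add ¬p2, ¬p5.
        ○ open, literals {p2=F, p5=F, p6=F}.
      branch 1.2 (add ¬p1):
        ○ open, literals {p1=F, p6=F}.
  branch 2 (add (p3 ∧ ¬p1)):
    (p3 ∧ ¬p1): α-rule — add p3, ¬p1.
    ¬((p2 ∨ p5) ∧ p1): β-rule — branch into ¬(p2 ∨ p5)  //  ¬p1.
      branch 2.1 (add ¬(p2 ∨ p5)):
        ¬(p2 ∨ p5): α-rule — add ¬p2, ¬p5.
        ○ open, literals {p1=F, p2=F, p3=T, p5=F}.
      branch 2.2 (add ¬p1):
        ○ open, literals {p1=F, p3=T}.
0 branches closed, 4 open.
An open branch gives a countermodel: p2=F, p5=F, p6=F (unmentioned atoms arbitrary); the premises hold there but the conclusion fails.

No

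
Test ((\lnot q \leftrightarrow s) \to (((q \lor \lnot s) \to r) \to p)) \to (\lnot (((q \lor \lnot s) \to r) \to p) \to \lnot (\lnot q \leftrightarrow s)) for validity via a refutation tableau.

Assume the negation and expand:
Initial set: {\lnot (((\lnot q \leftrightarrow s) \to (((q \lor \lnot s) \to r) \to p)) \to (\lnot (((q \lor \lnot s) \to r) \to p) \to \lnot (\lnot q \leftrightarrow s)))}.
\lnot (((\lnot q \leftrightarrow s) \to (((q \lor \lnot s) \to r) \to p)) \to (\lnot (((q \lor \lnot s) \to r) \to p) \to \lnot (\lnot q \leftrightarrow s))): α-rule — add ((\lnot q \leftrightarrow s) \to (((q \lor \lnot s) \to r) \to p)), \lnot (\lnot (((q \lor \lnot s) \to r) \to p) \to \lnot (\lnot q \leftrightarrow s)).
\lnot (\lnot (((q \lor \lnot s) \to r) \to p) \to \lnot (\lnot q \leftrightarrow s)): α-rule — add \lnot (((q \lor \lnot s) \to r) \to p), \lnot \lnot (\lnot q \leftrightarrow s).
\lnot (((q \lor \lnot s) \to r) \to p): α-rule — add ((q \lor \lnot s) \to r), \lnot p.
((\lnot q \leftrightarrow s) \to (((q \lor \lnot s) \to r) \to p)): β-rule — branch into \lnot (\lnot q \leftrightarrow s)  //  (((q \lor \lnot s) \to r) \to p).
  branch 1 (add \lnot (\lnot q \leftrightarrow s)):
    \lnot \lnot (\lnot q \leftrightarrow s): β-rule — branch into \lnot q, s  //  \lnot \lnot q, \lnot s.
      branch 1.1 (add \lnot q, s):
        ((q \lor \lnot s) \to r): β-rule — branch into \lnot (q \lor \lnot s)  //  r.
          branch 1.1.1 (add \lnot (q \lor \lnot s)):
            \lnot (q \lor \lnot s): α-rule — add \lnot q, \lnot \lnot s.
            \lnot (\lnot q \leftrightarrow s): β-rule — branch into \lnot q, \lnot s  //  \lnot \lnot q, s.
              branch 1.1.1.1 (add \lnot q, \lnot s):
                × closes — contains both s and \lnot s.
              branch 1.1.1.2 (add \lnot \lnot q, s):
                × closes — contains both q and \lnot q.
          branch 1.1.2 (add r):
            \lnot (\lnot q \leftrightarrow s): β-rule — branch into \lnot q, \lnot s  //  \lnot \lnot q, s.
              branch 1.1.2.1 (add \lnot q, \lnot s):
                × closes — contains both s and \lnot s.
              branch 1.1.2.2 (add \lnot \lnot q, s):
                × closes — contains both q and \lnot q.
      branch 1.2 (add \lnot \lnot q, \lnot s):
        ((q \lor \lnot s) \to r): β-rule — branch into \lnot (q \lor \lnot s)  //  r.
          branch 1.2.1 (add \lnot (q \lor \lnot s)):
            \lnot (q \lor \lnot s): α-rule — add \lnot q, \lnot \lnot s.
            × closes — contains both q and \lnot q.
          branch 1.2.2 (add r):
            \lnot (\lnot q \leftrightarrow s): β-rule — branch into \lnot q, \lnot s  //  \lnot \lnot q, s.
              branch 1.2.2.1 (add \lnot q, \lnot s):
                × closes — contains both q and \lnot q.
              branch 1.2.2.2 (add \lnot \lnot q, s):
                × closes — contains both s and \lnot s.
  branch 2 (add (((q \lor \lnot s) \to r) \to p)):
    \lnot \lnot (\lnot q \leftrightarrow s): β-rule — branch into \lnot q, s  //  \lnot \lnot q, \lnot s.
      branch 2.1 (add \lnot q, s):
        ((q \lor \lnot s) \to r): β-rule — branch into \lnot (q \lor \lnot s)  //  r.
          branch 2.1.1 (add \lnot (q \lor \lnot s)):
            \lnot (q \lor \lnot s): α-rule — add \lnot q, \lnot \lnot s.
            (((q \lor \lnot s) \to r) \to p): β-rule — branch into \lnot ((q \lor \lnot s) \to r)  //  p.
              branch 2.1.1.1 (add \lnot ((q \lor \lnot s) \to r)):
                \lnot ((q \lor \lnot s) \to r): α-rule — add (q \lor \lnot s), \lnot r.
                (q \lor \lnot s): β-rule — branch into q  //  \lnot s.
                  branch 2.1.1.1.1 (add q):
                    × closes — contains both q and \lnot q.
                  branch 2.1.1.1.2 (add \lnot s):
                    × closes — contains both s and \lnot s.
              branch 2.1.1.2 (add p):
                × closes — contains both p and \lnot p.
          branch 2.1.2 (add r):
            (((q \lor \lnot s) \to r) \to p): β-rule — branch into \lnot ((q \lor \lnot s) \to r)  //  p.
              branch 2.1.2.1 (add \lnot ((q \lor \lnot s) \to r)):
                \lnot ((q \lor \lnot s) \to r): α-rule — add (q \lor \lnot s), \lnot r.
                × closes — contains both r and \lnot r.
              branch 2.1.2.2 (add p):
                × closes — contains both p and \lnot p.
      branch 2.2 (add \lnot \lnot q, \lnot s):
        ((q \lor \lnot s) \to r): β-rule — branch into \lnot (q \lor \lnot s)  //  r.
          branch 2.2.1 (add \lnot (q \lor \lnot s)):
            \lnot (q \lor \lnot s): α-rule — add \lnot q, \lnot \lnot s.
            × closes — contains both q and \lnot q.
          branch 2.2.2 (add r):
            (((q \lor \lnot s) \to r) \to p): β-rule — branch into \lnot ((q \lor \lnot s) \to r)  //  p.
              branch 2.2.2.1 (add \lnot ((q \lor \lnot s) \to r)):
                \lnot ((q \lor \lnot s) \to r): α-rule — add (q \lor \lnot s), \lnot r.
                × closes — contains both r and \lnot r.
              branch 2.2.2.2 (add p):
                × closes — contains both p and \lnot p.
All 15 branches close.
Every branch closed, so the negation is unsatisfiable and the formula is valid.

Valid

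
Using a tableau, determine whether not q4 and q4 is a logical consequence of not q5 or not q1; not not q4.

Initial set: {(not q5 or not q1); not not q4; not (not q4 and q4)}.
not not q4: drop double negation, giving q4.
(not q5 or not q1): β-rule — branch into not q5  //  not q1.
  branch 1 (add not q5):
    not (not q4 and q4): β-rule — branch into not not q4  //  not q4.
      branch 1.1 (add not not q4):
        ○ open, literals {q4=T, q5=F}.
      branch 1.2 (add not q4):
        × closes — contains both q4 and not q4.
  branch 2 (add not q1):
    not (not q4 and q4): β-rule — branch into not not q4  //  not q4.
      branch 2.1 (add not not q4):
        ○ open, literals {q1=F, q4=T}.
      branch 2.2 (add not q4):
        × closes — contains both q4 and not q4.
2 branches closed, 2 open.
An open branch gives a countermodel: q4=T, q5=F (unmentioned atoms arbitrary); the premises hold there but the conclusion fails.

No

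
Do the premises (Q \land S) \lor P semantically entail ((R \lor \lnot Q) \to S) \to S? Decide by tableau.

Initial set: {((Q \land S) \lor P); \lnot (((R \lor \lnot Q) \to S) \to S)}.
\lnot (((R \lor \lnot Q) \to S) \to S): α-rule — add ((R \lor \lnot Q) \to S), \lnot S.
((Q \land S) \lor P): β-rule — branch into (Q \land S)  //  P.
  branch 1 (add (Q \land S)):
    (Q \land S): α-rule — add Q, S.
    × closes — contains both S and \lnot S.
  branch 2 (add P):
    ((R \lor \lnot Q) \to S): β-rule — branch into \lnot (R \lor \lnot Q)  //  S.
      branch 2.1 (add \lnot (R \lor \lnot Q)):
        \lnot (R \lor \lnot Q): α-rule — add \lnot R, \lnot \lnot Q.
        ○ open, literals {P=T, Q=T, R=F, S=F}.
      branch 2.2 (add S):
        × closes — contains both S and \lnot S.
2 branches closed, 1 open.
An open branch gives a countermodel: P=T, Q=T, R=F, S=F (unmentioned atoms arbitrary); the premises hold there but the conclusion fails.

No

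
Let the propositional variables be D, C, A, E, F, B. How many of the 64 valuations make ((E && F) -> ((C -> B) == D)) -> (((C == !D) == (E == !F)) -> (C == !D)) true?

Initial set: {(((E && F) -> ((C -> B) == D)) -> (((C == !D) == (E == !F)) -> (C == !D)))}.
(((E && F) -> ((C -> B) == D)) -> (((C == !D) == (E == !F)) -> (C == !D))): β-rule — branch into !((E && F) -> ((C -> B) == D))  //  (((C == !D) == (E == !F)) -> (C == !D)).
  branch 1 (add !((E && F) -> ((C -> B) == D))):
    !((E && F) -> ((C -> B) == D)): α-rule — add (E && F), !((C -> B) == D).
    (E && F): α-rule — add E, F.
    !((C -> B) == D): β-rule — branch into (C -> B), !D  //  !(C -> B), D.
      branch 1.1 (add (C -> B), !D):
        (C -> B): β-rule — branch into !C  //  B.
          branch 1.1.1 (add !C):
            ○ open, literals {C=false, D=false, E=true, F=true}.
          branch 1.1.2 (add B):
            ○ open, literals {B=true, D=false, E=true, F=true}.
      branch 1.2 (add !(C -> B), D):
        !(C -> B): α-rule — add C, !B.
        ○ open, literals {B=false, C=true, D=true, E=true, F=true}.
  branch 2 (add (((C == !D) == (E == !F)) -> (C == !D))):
    (((C == !D) == (E == !F)) -> (C == !D)): β-rule — branch into !((C == !D) == (E == !F))  //  (C == !D).
      branch 2.1 (add !((C == !D) == (E == !F))):
        !((C == !D) == (E == !F)): β-rule — branch into (C == !D), !(E == !F)  //  !(C == !D), (E == !F).
          branch 2.1.1 (add (C == !D), !(E == !F)):
            (C == !D): β-rule — branch into C, !D  //  !C, !!D.
              branch 2.1.1.1 (add C, !D):
                !(E == !F): β-rule — branch into E, !!F  //  !E, !F.
                  branch 2.1.1.1.1 (add E, !!F):
                    ○ open, literals {C=true, D=false, E=true, F=true}.
                  branch 2.1.1.1.2 (add !E, !F):
                    ○ open, literals {C=true, D=false, E=false, F=false}.
              branch 2.1.1.2 (add !C, !!D):
                !(E == !F): β-rule — branch into E, !!F  //  !E, !F.
                  branch 2.1.1.2.1 (add E, !!F):
                    ○ open, literals {C=false, D=true, E=true, F=true}.
                  branch 2.1.1.2.2 (add !E, !F):
                    ○ open, literals {C=false, D=true, E=false, F=false}.
          branch 2.1.2 (add !(C == !D), (E == !F)):
            !(C == !D): β-rule — branch into C, !!D  //  !C, !D.
              branch 2.1.2.1 (add C, !!D):
                (E == !F): β-rule — branch into E, !F  //  !E, !!F.
                  branch 2.1.2.1.1 (add E, !F):
                    ○ open, literals {C=true, D=true, E=true, F=false}.
                  branch 2.1.2.1.2 (add !E, !!F):
                    ○ open, literals {C=true, D=true, E=false, F=true}.
              branch 2.1.2.2 (add !C, !D):
                (E == !F): β-rule — branch into E, !F  //  !E, !!F.
                  branch 2.1.2.2.1 (add E, !F):
                    ○ open, literals {C=false, D=false, E=true, F=false}.
                  branch 2.1.2.2.2 (add !E, !!F):
                    ○ open, literals {C=false, D=false, E=false, F=true}.
      branch 2.2 (add (C == !D)):
        (C == !D): β-rule — branch into C, !D  //  !C, !!D.
          branch 2.2.1 (add C, !D):
            ○ open, literals {C=true, D=false}.
          branch 2.2.2 (add !C, !!D):
            ○ open, literals {C=false, D=true}.
0 branches closed, 13 open.
Each open branch fixes some atoms; the unmentioned ones are free. Counting distinct full assignments: branch {C=false, D=false, E=true, F=true} (A, B) contributes 4 new; branch {B=true, D=false, E=true, F=true} (C, A) contributes 2 new; branch {B=false, C=true, D=true, E=true, F=true} (A) contributes 2 new; branch {C=true, D=false, E=true, F=true} (A, B) contributes 2 new; branch {C=true, D=false, E=false, F=false} (A, B) contributes 4 new; branch {C=false, D=true, E=true, F=true} (A, B) contributes 4 new; branch {C=false, D=true, E=false, F=false} (A, B) contributes 4 new; branch {C=true, D=true, E=true, F=false} (A, B) contributes 4 new; branch {C=true, D=true, E=false, F=true} (A, B) contributes 4 new; branch {C=false, D=false, E=true, F=false} (A, B) contributes 4 new; branch {C=false, D=false, E=false, F=true} (A, B) contributes 4 new; branch {C=true, D=false} (A, E, F, B) contributes 8 new; branch {C=false, D=true} (A, E, F, B) contributes 8 new. Total: 54.

54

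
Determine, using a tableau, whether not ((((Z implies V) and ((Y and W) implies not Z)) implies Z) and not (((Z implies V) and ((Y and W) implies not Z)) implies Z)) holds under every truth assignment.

Assume the negation and expand:
Initial set: {not not ((((Z implies V) and ((Y and W) implies not Z)) implies Z) and not (((Z implies V) and ((Y and W) implies not Z)) implies Z))}.
not not ((((Z implies V) and ((Y and W) implies not Z)) implies Z) and not (((Z implies V) and ((Y and W) implies not Z)) implies Z)): α-rule — add (((Z implies V) and ((Y and W) implies not Z)) implies Z), not (((Z implies V) and ((Y and W) implies not Z)) implies Z).
not (((Z implies V) and ((Y and W) implies not Z)) implies Z): α-rule — add ((Z implies V) and ((Y and W) implies not Z)), not Z.
((Z implies V) and ((Y and W) implies not Z)): α-rule — add (Z implies V), ((Y and W) implies not Z).
(((Z implies V) and ((Y and W) implies not Z)) implies Z): β-rule — branch into not ((Z implies V) and ((Y and W) implies not Z))  //  Z.
  branch 1 (add not ((Z implies V) and ((Y and W) implies not Z))):
    (Z implies V): β-rule — branch into not Z  //  V.
      branch 1.1 (add not Z):
        ((Y and W) implies not Z): β-rule — branch into not (Y and W)  //  not Z.
          branch 1.1.1 (add not (Y and W)):
            not ((Z implies V) and ((Y and W) implies not Z)): β-rule — branch into not (Z implies V)  //  not ((Y and W) implies not Z).
              branch 1.1.1.1 (add not (Z implies V)):
                not (Z implies V): α-rule — add Z, not V.
                × closes — contains both Z and not Z.
              branch 1.1.1.2 (add not ((Y and W) implies not Z)):
                not ((Y and W) implies not Z): α-rule — add (Y and W), not not Z.
                × closes — contains both Z and not Z.
          branch 1.1.2 (add not Z):
            not ((Z implies V) and ((Y and W) implies not Z)): β-rule — branch into not (Z implies V)  //  not ((Y and W) implies not Z).
              branch 1.1.2.1 (add not (Z implies V)):
                not (Z implies V): α-rule — add Z, not V.
                × closes — contains both Z and not Z.
              branch 1.1.2.2 (add not ((Y and W) implies not Z)):
                not ((Y and W) implies not Z): α-rule — add (Y and W), not not Z.
                × closes — contains both Z and not Z.
      branch 1.2 (add V):
        ((Y and W) implies not Z): β-rule — branch into not (Y and W)  //  not Z.
          branch 1.2.1 (add not (Y and W)):
            not ((Z implies V) and ((Y and W) implies not Z)): β-rule — branch into not (Z implies V)  //  not ((Y and W) implies not Z).
              branch 1.2.1.1 (add not (Z implies V)):
                not (Z implies V): α-rule — add Z, not V.
                × closes — contains both Z and not Z.
              branch 1.2.1.2 (add not ((Y and W) implies not Z)):
                not ((Y and W) implies not Z): α-rule — add (Y and W), not not Z.
                × closes — contains both Z and not Z.
          branch 1.2.2 (add not Z):
            not ((Z implies V) and ((Y and W) implies not Z)): β-rule — branch into not (Z implies V)  //  not ((Y and W) implies not Z).
              branch 1.2.2.1 (add not (Z implies V)):
                not (Z implies V): α-rule — add Z, not V.
                × closes — contains both Z and not Z.
              branch 1.2.2.2 (add not ((Y and W) implies not Z)):
                not ((Y and W) implies not Z): α-rule — add (Y and W), not not Z.
                × closes — contains both Z and not Z.
  branch 2 (add Z):
    × closes — contains both Z and not Z.
All 9 branches close.
Every branch closed, so the negation is unsatisfiable and the formula is valid.

Valid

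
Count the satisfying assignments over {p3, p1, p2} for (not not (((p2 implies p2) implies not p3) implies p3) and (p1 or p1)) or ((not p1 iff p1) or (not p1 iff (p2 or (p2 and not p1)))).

Initial set: {((not not (((p2 implies p2) implies not p3) implies p3) and (p1 or p1)) or ((not p1 iff p1) or (not p1 iff (p2 or (p2 and not p1)))))}.
((not not (((p2 implies p2) implies not p3) implies p3) and (p1 or p1)) or ((not p1 iff p1) or (not p1 iff (p2 or (p2 and not p1))))): β-rule — branch into (not not (((p2 implies p2) implies not p3) implies p3) and (p1 or p1))  //  ((not p1 iff p1) or (not p1 iff (p2 or (p2 and not p1)))).
  branch 1 (add (not not (((p2 implies p2) implies not p3) implies p3) and (p1 or p1))):
    (not not (((p2 implies p2) implies not p3) implies p3) and (p1 or p1)): α-rule — add not not (((p2 implies p2) implies not p3) implies p3), (p1 or p1).
    not not (((p2 implies p2) implies not p3) implies p3): drop double negation, giving (((p2 implies p2) implies not p3) implies p3).
    (p1 or p1): β-rule — branch into p1  //  p1.
      branch 1.1 (add p1):
        (((p2 implies p2) implies not p3) implies p3): β-rule — branch into not ((p2 implies p2) implies not p3)  //  p3.
          branch 1.1.1 (add not ((p2 implies p2) implies not p3)):
            not ((p2 implies p2) implies not p3): α-rule — add (p2 implies p2), not not p3.
            (p2 implies p2): β-rule — branch into not p2  //  p2.
              branch 1.1.1.1 (add not p2):
                ○ open, literals {p1=1, p2=0, p3=1}.
              branch 1.1.1.2 (add p2):
                ○ open, literals {p1=1, p2=1, p3=1}.
          branch 1.1.2 (add p3):
            ○ open, literals {p1=1, p3=1}.
      branch 1.2 (add p1):
        (((p2 implies p2) implies not p3) implies p3): β-rule — branch into not ((p2 implies p2) implies not p3)  //  p3.
          branch 1.2.1 (add not ((p2 implies p2) implies not p3)):
            not ((p2 implies p2) implies not p3): α-rule — add (p2 implies p2), not not p3.
            (p2 implies p2): β-rule — branch into not p2  //  p2.
              branch 1.2.1.1 (add not p2):
                ○ open, literals {p1=1, p2=0, p3=1}.
              branch 1.2.1.2 (add p2):
                ○ open, literals {p1=1, p2=1, p3=1}.
          branch 1.2.2 (add p3):
            ○ open, literals {p1=1, p3=1}.
  branch 2 (add ((not p1 iff p1) or (not p1 iff (p2 or (p2 and not p1))))):
    ((not p1 iff p1) or (not p1 iff (p2 or (p2 and not p1)))): β-rule — branch into (not p1 iff p1)  //  (not p1 iff (p2 or (p2 and not p1))).
      branch 2.1 (add (not p1 iff p1)):
        (not p1 iff p1): β-rule — branch into not p1, p1  //  not not p1, not p1.
          branch 2.1.1 (add not p1, p1):
            × closes — contains both p1 and not p1.
          branch 2.1.2 (add not not p1, not p1):
            × closes — contains both p1 and not p1.
      branch 2.2 (add (not p1 iff (p2 or (p2 and not p1)))):
        (not p1 iff (p2 or (p2 and not p1))): β-rule — branch into not p1, (p2 or (p2 and not p1))  //  not not p1, not (p2 or (p2 and not p1)).
          branch 2.2.1 (add not p1, (p2 or (p2 and not p1))):
            (p2 or (p2 and not p1)): β-rule — branch into p2  //  (p2 and not p1).
              branch 2.2.1.1 (add p2):
                ○ open, literals {p1=0, p2=1}.
              branch 2.2.1.2 (add (p2 and not p1)):
                (p2 and not p1): α-rule — add p2, not p1.
                ○ open, literals {p1=0, p2=1}.
          branch 2.2.2 (add not not p1, not (p2 or (p2 and not p1))):
            not (p2 or (p2 and not p1)): α-rule — add not p2, not (p2 and not p1).
            not (p2 and not p1): β-rule — branch into not p2  //  not not p1.
              branch 2.2.2.1 (add not p2):
                ○ open, literals {p1=1, p2=0}.
              branch 2.2.2.2 (add not not p1):
                ○ open, literals {p1=1, p2=0}.
2 branches closed, 10 open.
Each open branch fixes some atoms; the unmentioned ones are free. Counting distinct full assignments: branch {p1=1, p2=0, p3=1} (none free) contributes 1 new; branch {p1=1, p2=1, p3=1} (none free) contributes 1 new; branch {p1=1, p3=1} (p2) contributes 0 new; branch {p1=1, p2=0, p3=1} (none free) contributes 0 new; branch {p1=1, p2=1, p3=1} (none free) contributes 0 new; branch {p1=1, p3=1} (p2) contributes 0 new; branch {p1=0, p2=1} (p3) contributes 2 new; branch {p1=0, p2=1} (p3) contributes 0 new; branch {p1=1, p2=0} (p3) contributes 1 new; branch {p1=1, p2=0} (p3) contributes 0 new. Total: 5.

5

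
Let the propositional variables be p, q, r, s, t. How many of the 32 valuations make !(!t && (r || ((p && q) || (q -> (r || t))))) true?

18

Initial set: {!(!t && (r || ((p && q) || (q -> (r || t)))))}.
!(!t && (r || ((p && q) || (q -> (r || t))))): β-rule — branch into !!t  //  !(r || ((p && q) || (q -> (r || t)))).
  branch 1 (add !!t):
    ○ open, literals {t=true}.
  branch 2 (add !(r || ((p && q) || (q -> (r || t))))):
    !(r || ((p && q) || (q -> (r || t)))): α-rule — add !r, !((p && q) || (q -> (r || t))).
    !((p && q) || (q -> (r || t))): α-rule — add !(p && q), !(q -> (r || t)).
    !(q -> (r || t)): α-rule — add q, !(r || t).
    !(r || t): α-rule — add !r, !t.
    !(p && q): β-rule — branch into !p  //  !q.
      branch 2.1 (add !p):
        ○ open, literals {p=false, q=true, r=false, t=false}.
      branch 2.2 (add !q):
        × closes — contains both q and !q.
1 branch closed, 2 open.
Each open branch fixes some atoms; the unmentioned ones are free. Counting distinct full assignments: branch {t=true} (p, q, r, s) contributes 16 new; branch {p=false, q=true, r=false, t=false} (s) contributes 2 new. Total: 18.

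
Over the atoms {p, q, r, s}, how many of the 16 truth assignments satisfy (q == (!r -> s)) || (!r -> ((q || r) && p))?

Initial set: {T ((q == (!r -> s)) || (!r -> ((q || r) && p)))}.
T ((q == (!r -> s)) || (!r -> ((q || r) && p))): β-rule — branch into T (q == (!r -> s))  //  T (!r -> ((q || r) && p)).
  branch 1 (add T (q == (!r -> s))):
    T (q == (!r -> s)): β-rule — branch into T q, T (!r -> s)  //  F q, F (!r -> s).
      branch 1.1 (add T q, T (!r -> s)):
        T (!r -> s): β-rule — branch into F !r  //  T s.
          branch 1.1.1 (add F !r):
            ○ open, literals {q=1, r=1}.
          branch 1.1.2 (add T s):
            ○ open, literals {q=1, s=1}.
      branch 1.2 (add F q, F (!r -> s)):
        F (!r -> s): α-rule — add T !r, F s.
        ○ open, literals {q=0, r=0, s=0}.
  branch 2 (add T (!r -> ((q || r) && p))):
    T (!r -> ((q || r) && p)): β-rule — branch into F !r  //  T ((q || r) && p).
      branch 2.1 (add F !r):
        ○ open, literals {r=1}.
      branch 2.2 (add T ((q || r) && p)):
        T ((q || r) && p): α-rule — add T (q || r), T p.
        T (q || r): β-rule — branch into T q  //  T r.
          branch 2.2.1 (add T q):
            ○ open, literals {p=1, q=1}.
          branch 2.2.2 (add T r):
            ○ open, literals {p=1, r=1}.
0 branches closed, 6 open.
Each open branch fixes some atoms; the unmentioned ones are free. Counting distinct full assignments: branch {q=1, r=1} (p, s) contributes 4 new; branch {q=1, s=1} (p, r) contributes 2 new; branch {q=0, r=0, s=0} (p) contributes 2 new; branch {r=1} (p, q, s) contributes 4 new; branch {p=1, q=1} (r, s) contributes 1 new; branch {p=1, r=1} (q, s) contributes 0 new. Total: 13.

13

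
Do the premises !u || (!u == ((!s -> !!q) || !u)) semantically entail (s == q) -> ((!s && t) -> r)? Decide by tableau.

Initial set: {T (!u || (!u == ((!s -> !!q) || !u))); F ((s == q) -> ((!s && t) -> r))}.
F ((s == q) -> ((!s && t) -> r)): α-rule — add T (s == q), F ((!s && t) -> r).
F ((!s && t) -> r): α-rule — add T (!s && t), F r.
T (!s && t): α-rule — add T !s, T t.
T (!u || (!u == ((!s -> !!q) || !u))): β-rule — branch into T !u  //  T (!u == ((!s -> !!q) || !u)).
  branch 1 (add T !u):
    T (s == q): β-rule — branch into T s, T q  //  F s, F q.
      branch 1.1 (add T s, T q):
        × closes — contains both s and !s.
      branch 1.2 (add F s, F q):
        ○ open, literals {q=F, r=F, s=F, t=T, u=F}.
  branch 2 (add T (!u == ((!s -> !!q) || !u))):
    T (s == q): β-rule — branch into T s, T q  //  F s, F q.
      branch 2.1 (add T s, T q):
        × closes — contains both s and !s.
      branch 2.2 (add F s, F q):
        T (!u == ((!s -> !!q) || !u)): β-rule — branch into T !u, T ((!s -> !!q) || !u)  //  F !u, F ((!s -> !!q) || !u).
          branch 2.2.1 (add T !u, T ((!s -> !!q) || !u)):
            T ((!s -> !!q) || !u): β-rule — branch into T (!s -> !!q)  //  T !u.
              branch 2.2.1.1 (add T (!s -> !!q)):
                T (!s -> !!q): β-rule — branch into F !s  //  T !!q.
                  branch 2.2.1.1.1 (add F !s):
                    × closes — contains both s and !s.
                  branch 2.2.1.1.2 (add T !!q):
                    T !!q: drop double negation, giving T q.
                    × closes — contains both q and !q.
              branch 2.2.1.2 (add T !u):
                ○ open, literals {q=F, r=F, s=F, t=T, u=F}.
          branch 2.2.2 (add F !u, F ((!s -> !!q) || !u)):
            F ((!s -> !!q) || !u): α-rule — add F (!s -> !!q), F !u.
            F (!s -> !!q): α-rule — add T !s, F !!q.
            F !!q: drop double negation, giving F q.
            ○ open, literals {q=F, r=F, s=F, t=T, u=T}.
4 branches closed, 3 open.
An open branch gives a countermodel: q=F, r=F, s=F, t=T, u=F (unmentioned atoms arbitrary); the premises hold there but the conclusion fails.

No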